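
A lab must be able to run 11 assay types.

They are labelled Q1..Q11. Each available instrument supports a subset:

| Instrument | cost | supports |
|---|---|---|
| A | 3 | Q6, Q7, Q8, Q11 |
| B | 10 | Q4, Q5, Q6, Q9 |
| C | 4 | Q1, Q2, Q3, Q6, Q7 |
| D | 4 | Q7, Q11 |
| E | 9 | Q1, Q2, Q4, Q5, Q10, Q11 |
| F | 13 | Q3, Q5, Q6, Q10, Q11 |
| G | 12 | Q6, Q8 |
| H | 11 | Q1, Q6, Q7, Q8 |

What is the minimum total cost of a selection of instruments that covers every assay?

26

A, B, C, E together cover every assay (A ∪ B ∪ C ∪ E = {Q1, Q2, Q3, Q4, Q5, Q6, Q7, Q8, Q9, Q10, Q11}); total cost 3 + 10 + 4 + 9 = 26.
No covering selection has total cost below 26.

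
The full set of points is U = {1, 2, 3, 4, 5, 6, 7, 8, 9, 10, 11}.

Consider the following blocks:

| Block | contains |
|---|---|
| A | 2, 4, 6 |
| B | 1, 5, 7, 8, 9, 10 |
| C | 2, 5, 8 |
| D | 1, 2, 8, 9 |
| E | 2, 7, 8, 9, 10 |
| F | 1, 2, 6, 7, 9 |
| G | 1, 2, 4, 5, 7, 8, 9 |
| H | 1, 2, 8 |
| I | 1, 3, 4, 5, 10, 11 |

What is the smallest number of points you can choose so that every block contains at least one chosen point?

2

The 2 points {2, 10} hit every block.
The blocks A, B are pairwise disjoint, so any hitting set needs a separate point for each — at least 2. Hence 2 is optimal.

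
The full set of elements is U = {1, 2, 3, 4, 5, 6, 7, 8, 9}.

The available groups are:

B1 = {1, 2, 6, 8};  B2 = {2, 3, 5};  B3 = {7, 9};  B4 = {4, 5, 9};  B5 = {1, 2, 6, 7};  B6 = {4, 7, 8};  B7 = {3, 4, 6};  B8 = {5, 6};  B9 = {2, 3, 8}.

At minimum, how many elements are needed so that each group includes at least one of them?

4

H = {5, 6, 7, 8} meets every group (each contains at least one member of H), and |H| = 4.
No choice of 3 elements meets every group, so 4 is the minimum.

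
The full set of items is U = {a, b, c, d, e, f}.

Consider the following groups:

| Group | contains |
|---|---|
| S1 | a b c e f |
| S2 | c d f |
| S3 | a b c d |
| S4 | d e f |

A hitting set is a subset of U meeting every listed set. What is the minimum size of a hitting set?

2

H = {a, d} meets every group (each contains at least one member of H), and |H| = 2.
No single item lies in every group, so at least 2 are needed and 2 is optimal.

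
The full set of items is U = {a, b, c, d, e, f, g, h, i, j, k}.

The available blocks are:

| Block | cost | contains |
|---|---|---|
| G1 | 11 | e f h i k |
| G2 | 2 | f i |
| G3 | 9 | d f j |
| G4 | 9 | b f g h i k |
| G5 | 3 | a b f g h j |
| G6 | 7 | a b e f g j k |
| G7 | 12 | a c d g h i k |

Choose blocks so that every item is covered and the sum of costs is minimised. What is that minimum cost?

19

G6, G7 together cover every item (G6 ∪ G7 = {a, b, c, d, e, f, g, h, i, j, k}); total cost 7 + 12 = 19.
The greedy pick G5, G2, G6, G7 costs 24; no covering selection beats 19.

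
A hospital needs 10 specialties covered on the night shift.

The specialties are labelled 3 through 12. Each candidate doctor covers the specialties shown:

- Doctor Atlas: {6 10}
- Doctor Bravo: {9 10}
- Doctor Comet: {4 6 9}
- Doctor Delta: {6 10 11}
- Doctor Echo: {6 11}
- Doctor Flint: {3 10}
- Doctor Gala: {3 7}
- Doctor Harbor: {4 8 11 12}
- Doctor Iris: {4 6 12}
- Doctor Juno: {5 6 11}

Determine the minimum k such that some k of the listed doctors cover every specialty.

4

Take {Bravo, Gala, Harbor, Juno}. Their union is {3, 4, 5, 6, 7, 8, 9, 10, 11, 12}, which is all 10 specialties.
Only Juno contains 5, so Juno is forced; the remaining 7 specialties need at least 3 more doctors (each remaining doctor adds at most 3) — so at least 4 doctors are needed, and 4 is optimal.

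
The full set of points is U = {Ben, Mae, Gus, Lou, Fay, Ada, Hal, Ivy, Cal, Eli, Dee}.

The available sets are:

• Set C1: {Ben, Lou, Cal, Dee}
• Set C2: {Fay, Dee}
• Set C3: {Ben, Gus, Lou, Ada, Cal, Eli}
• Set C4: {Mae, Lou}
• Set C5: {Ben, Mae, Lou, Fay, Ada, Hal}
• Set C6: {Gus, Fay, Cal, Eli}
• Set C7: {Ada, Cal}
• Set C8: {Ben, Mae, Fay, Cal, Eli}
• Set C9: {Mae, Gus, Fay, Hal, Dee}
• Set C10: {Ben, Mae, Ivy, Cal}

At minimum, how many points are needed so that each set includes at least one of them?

H = {Mae, Fay, Cal} meets every set (each contains at least one member of H), and |H| = 3.
The sets C2, C4, C7 are pairwise disjoint, so any hitting set needs a separate point for each — at least 3. Hence 3 is optimal.

3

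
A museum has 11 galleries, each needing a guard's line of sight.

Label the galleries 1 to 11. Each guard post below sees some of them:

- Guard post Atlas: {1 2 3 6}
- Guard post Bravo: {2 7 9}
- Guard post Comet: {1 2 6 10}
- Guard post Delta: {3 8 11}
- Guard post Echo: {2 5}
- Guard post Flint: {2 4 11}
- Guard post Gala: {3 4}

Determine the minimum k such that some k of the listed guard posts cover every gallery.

5

Bravo and Comet and Delta and Echo and Flint together: Bravo ∪ Comet ∪ Delta ∪ Echo ∪ Flint = {1, 2, 3, 4, 5, 6, 7, 8, 9, 10, 11} — every gallery is covered.
No 4 of the 7 guard posts cover everything (all 35 combinations miss at least one gallery), so 5 is optimal.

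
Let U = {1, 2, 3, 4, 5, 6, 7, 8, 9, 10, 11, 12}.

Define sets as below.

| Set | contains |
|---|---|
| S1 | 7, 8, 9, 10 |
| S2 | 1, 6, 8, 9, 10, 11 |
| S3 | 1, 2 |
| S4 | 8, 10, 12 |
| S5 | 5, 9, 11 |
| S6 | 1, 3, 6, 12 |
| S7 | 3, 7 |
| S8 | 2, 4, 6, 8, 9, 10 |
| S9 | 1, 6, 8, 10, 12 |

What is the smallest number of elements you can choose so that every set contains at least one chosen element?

4

Take H = {2, 3, 8, 11}. Each listed set contains at least one of these, so H is a hitting set of size 4.
The sets S3, S4, S5, S7 are pairwise disjoint, so any hitting set needs a separate element for each — at least 4. Hence 4 is optimal.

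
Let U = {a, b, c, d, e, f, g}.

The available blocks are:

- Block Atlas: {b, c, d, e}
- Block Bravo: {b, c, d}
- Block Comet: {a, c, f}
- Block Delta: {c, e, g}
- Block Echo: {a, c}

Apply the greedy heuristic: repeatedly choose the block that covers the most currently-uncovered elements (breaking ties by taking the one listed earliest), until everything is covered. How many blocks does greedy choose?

3

Greedy: pick Atlas (covers 4 new) → pick Comet (covers 2 new) → pick Delta (covers 1 new). Total picks: 3.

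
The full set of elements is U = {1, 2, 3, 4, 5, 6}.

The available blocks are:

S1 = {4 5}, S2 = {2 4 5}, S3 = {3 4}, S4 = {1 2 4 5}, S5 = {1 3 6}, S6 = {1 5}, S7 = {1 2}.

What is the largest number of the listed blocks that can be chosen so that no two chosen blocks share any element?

S3, S7 are pairwise disjoint (S3={3,4}; S7={1,2}).
Every remaining block overlaps one of these, and no 3 of the listed blocks are pairwise disjoint, so 2 is the maximum.

2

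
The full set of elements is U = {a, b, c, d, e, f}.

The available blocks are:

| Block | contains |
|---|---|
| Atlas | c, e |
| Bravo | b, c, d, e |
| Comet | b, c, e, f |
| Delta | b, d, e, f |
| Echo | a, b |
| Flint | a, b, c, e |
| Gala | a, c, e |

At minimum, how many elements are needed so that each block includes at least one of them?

2

The 2 elements {b, c} hit every block.
The blocks Atlas, Echo are pairwise disjoint, so any hitting set needs a separate element for each — at least 2. Hence 2 is optimal.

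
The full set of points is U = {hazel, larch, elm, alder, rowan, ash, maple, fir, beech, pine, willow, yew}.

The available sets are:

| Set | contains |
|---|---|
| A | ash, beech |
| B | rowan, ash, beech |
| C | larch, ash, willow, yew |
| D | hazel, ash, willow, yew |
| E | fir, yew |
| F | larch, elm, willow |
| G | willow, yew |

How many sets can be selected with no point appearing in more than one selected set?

3

B, E, F are pairwise disjoint (B={rowan,ash,beech}; E={fir,yew}; F={larch,elm,willow}).
Every remaining set overlaps one of these, and no 4 of the listed sets are pairwise disjoint, so 3 is the maximum.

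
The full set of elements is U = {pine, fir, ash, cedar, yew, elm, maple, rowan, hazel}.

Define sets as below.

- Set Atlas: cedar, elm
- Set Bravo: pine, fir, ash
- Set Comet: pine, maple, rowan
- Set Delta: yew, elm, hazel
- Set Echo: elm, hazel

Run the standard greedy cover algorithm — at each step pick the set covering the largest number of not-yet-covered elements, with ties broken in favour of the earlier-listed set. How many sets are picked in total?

Greedy: pick Bravo (covers 3 new) → pick Delta (covers 3 new) → pick Comet (covers 2 new) → pick Atlas (covers 1 new). Total picks: 4.

4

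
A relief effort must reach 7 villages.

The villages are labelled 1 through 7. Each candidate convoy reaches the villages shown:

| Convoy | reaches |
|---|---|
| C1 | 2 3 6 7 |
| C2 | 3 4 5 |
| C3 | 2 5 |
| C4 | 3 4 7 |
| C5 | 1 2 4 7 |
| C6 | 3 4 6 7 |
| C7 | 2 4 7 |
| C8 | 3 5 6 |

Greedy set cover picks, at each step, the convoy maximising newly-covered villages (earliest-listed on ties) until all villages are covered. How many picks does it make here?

Greedy: pick C1 (covers 4 new) → pick C2 (covers 2 new) → pick C5 (covers 1 new). Total picks: 3.
(The true minimum cover uses only 2 convoys, so greedy is not optimal here.)

3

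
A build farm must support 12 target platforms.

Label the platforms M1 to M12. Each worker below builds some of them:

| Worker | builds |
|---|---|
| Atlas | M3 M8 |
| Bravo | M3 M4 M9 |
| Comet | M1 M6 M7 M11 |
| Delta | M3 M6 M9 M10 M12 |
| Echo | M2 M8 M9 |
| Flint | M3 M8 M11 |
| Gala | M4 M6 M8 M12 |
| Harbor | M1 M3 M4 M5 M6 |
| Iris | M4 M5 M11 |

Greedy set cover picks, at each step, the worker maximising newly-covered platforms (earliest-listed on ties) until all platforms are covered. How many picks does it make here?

4

Greedy: pick Delta (covers 5 new) → pick Comet (covers 3 new) → pick Echo (covers 2 new) → pick Harbor (covers 2 new). Total picks: 4.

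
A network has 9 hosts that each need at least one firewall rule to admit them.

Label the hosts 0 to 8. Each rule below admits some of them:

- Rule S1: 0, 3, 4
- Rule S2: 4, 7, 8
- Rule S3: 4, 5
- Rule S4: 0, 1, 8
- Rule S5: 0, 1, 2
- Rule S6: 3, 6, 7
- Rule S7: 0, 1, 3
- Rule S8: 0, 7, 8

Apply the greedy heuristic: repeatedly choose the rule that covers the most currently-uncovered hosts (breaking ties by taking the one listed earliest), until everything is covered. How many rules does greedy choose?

5

Greedy: pick S1 (covers 3 new) → pick S2 (covers 2 new) → pick S5 (covers 2 new) → pick S3 (covers 1 new) → pick S6 (covers 1 new). Total picks: 5.
(The true minimum cover uses only 4 rules, so greedy is not optimal here.)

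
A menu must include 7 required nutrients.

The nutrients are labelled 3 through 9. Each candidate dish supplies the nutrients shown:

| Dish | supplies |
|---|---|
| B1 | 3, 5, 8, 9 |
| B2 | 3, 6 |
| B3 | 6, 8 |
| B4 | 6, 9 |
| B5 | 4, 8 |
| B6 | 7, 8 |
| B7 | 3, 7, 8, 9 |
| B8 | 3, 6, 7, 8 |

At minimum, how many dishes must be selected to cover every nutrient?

B1 and B5 and B8 together: B1 ∪ B5 ∪ B8 = {3, 4, 5, 6, 7, 8, 9} — every nutrient is covered.
Only B5 contains 4, so B5 is forced; the remaining 5 nutrients need at least 2 more dishes (each remaining dish adds at most 3) — so at least 3 dishes are needed, and 3 is optimal.

3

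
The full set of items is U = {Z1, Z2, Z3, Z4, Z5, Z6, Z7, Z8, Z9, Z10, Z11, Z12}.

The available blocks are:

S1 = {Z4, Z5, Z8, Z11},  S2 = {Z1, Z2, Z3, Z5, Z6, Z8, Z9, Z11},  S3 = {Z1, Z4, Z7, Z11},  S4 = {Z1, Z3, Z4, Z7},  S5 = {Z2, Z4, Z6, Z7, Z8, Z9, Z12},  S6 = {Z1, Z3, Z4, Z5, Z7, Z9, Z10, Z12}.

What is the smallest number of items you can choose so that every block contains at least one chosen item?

Take H = {Z4, Z9}. Each listed block contains at least one of these, so H is a hitting set of size 2.
No single item lies in every block, so at least 2 are needed and 2 is optimal.

2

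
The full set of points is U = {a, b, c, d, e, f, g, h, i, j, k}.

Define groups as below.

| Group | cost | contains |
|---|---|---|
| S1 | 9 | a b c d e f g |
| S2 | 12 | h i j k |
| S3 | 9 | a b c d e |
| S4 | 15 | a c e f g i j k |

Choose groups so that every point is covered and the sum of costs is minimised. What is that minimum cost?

S1, S2 together cover every point (S1 ∪ S2 = {a, b, c, d, e, f, g, h, i, j, k}); total cost 9 + 12 = 21.
No covering selection has total cost below 21.

21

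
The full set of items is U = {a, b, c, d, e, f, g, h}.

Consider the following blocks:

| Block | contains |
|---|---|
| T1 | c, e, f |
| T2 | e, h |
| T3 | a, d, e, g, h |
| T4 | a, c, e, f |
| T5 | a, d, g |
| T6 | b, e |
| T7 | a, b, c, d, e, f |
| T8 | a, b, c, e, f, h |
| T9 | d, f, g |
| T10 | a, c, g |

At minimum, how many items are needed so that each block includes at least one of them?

The 2 items {e, g} hit every block.
The blocks T2, T5 are pairwise disjoint, so any hitting set needs a separate item for each — at least 2. Hence 2 is optimal.

2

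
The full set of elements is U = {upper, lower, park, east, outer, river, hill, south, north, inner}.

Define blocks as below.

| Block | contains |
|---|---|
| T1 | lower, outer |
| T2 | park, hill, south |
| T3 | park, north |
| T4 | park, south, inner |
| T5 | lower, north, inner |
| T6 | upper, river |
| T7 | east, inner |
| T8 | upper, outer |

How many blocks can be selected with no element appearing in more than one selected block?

4

T1, T2, T6, T7 are pairwise disjoint (T1={lower,outer}; T2={park,hill,south}; T6={upper,river}; T7={east,inner}).
Every remaining block overlaps one of these, and no 5 of the listed blocks are pairwise disjoint, so 4 is the maximum.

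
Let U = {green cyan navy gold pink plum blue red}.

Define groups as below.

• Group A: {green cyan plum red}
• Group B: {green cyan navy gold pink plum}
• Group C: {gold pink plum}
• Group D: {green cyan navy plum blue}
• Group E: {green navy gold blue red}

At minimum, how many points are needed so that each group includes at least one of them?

Take H = {plum, blue}. Each listed group contains at least one of these, so H is a hitting set of size 2.
No single point lies in every group, so at least 2 are needed and 2 is optimal.

2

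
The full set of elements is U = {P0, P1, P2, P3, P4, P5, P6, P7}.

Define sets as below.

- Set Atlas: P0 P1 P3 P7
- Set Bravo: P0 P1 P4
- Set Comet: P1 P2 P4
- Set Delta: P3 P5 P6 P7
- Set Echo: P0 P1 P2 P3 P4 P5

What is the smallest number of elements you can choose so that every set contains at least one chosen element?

The 2 elements {P1, P5} hit every set.
The sets Bravo, Delta are pairwise disjoint, so any hitting set needs a separate element for each — at least 2. Hence 2 is optimal.

2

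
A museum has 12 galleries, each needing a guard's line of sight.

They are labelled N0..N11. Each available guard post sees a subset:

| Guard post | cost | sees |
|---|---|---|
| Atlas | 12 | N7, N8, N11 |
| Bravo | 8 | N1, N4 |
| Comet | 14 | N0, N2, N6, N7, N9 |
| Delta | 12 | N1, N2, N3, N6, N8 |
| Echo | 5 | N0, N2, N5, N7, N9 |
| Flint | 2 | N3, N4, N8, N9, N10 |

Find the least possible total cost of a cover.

Atlas, Delta, Echo, Flint together cover every gallery (Atlas ∪ Delta ∪ Echo ∪ Flint = {N0, N1, N2, N3, N4, N5, N6, N7, N8, N9, N10, N11}); total cost 12 + 12 + 5 + 2 = 31.
No covering selection has total cost below 31.

31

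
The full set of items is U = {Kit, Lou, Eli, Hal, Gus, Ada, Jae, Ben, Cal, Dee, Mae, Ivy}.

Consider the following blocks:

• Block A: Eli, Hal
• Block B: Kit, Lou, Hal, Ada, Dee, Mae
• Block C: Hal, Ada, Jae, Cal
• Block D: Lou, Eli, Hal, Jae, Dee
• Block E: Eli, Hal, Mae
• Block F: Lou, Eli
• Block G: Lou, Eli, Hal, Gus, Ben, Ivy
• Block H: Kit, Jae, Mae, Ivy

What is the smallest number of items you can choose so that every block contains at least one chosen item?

3

T = {Kit, Lou, Hal} meets every block (each contains at least one member of T), and |T| = 3.
No choice of 2 items meets every block, so 3 is the minimum.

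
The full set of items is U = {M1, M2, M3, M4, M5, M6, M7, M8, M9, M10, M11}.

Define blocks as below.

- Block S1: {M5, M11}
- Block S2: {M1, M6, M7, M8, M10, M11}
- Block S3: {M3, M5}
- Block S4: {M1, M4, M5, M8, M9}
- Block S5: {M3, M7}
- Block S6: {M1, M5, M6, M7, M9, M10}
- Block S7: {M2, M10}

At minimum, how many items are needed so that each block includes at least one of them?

Take H = {M2, M5, M7}. Each listed block contains at least one of these, so H is a hitting set of size 3.
The blocks S1, S5, S7 are pairwise disjoint, so any hitting set needs a separate item for each — at least 3. Hence 3 is optimal.

3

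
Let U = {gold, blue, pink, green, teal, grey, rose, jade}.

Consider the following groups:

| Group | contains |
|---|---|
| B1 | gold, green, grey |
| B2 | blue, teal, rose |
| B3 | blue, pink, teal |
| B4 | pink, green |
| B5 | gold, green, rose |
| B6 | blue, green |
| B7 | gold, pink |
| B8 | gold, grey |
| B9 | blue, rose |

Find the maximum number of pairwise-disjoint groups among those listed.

3

B2, B4, B8 are pairwise disjoint (B2={blue,teal,rose}; B4={pink,green}; B8={gold,grey}).
Every remaining group overlaps one of these, and no 4 of the listed groups are pairwise disjoint, so 3 is the maximum.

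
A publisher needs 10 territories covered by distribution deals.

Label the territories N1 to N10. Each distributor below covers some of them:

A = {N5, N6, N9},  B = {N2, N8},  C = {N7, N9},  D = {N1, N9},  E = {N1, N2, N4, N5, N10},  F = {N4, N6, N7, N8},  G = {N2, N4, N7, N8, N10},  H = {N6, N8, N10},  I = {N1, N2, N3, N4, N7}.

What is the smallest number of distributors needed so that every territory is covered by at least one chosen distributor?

3

Take {A, G, I}. Their union is {N1, N2, N3, N4, N5, N6, N7, N8, N9, N10}, which is all 10 territories.
Only I contains N3, so I is forced; the remaining 5 territories need at least 2 more distributors (each remaining distributor adds at most 3) — so at least 3 distributors are needed, and 3 is optimal.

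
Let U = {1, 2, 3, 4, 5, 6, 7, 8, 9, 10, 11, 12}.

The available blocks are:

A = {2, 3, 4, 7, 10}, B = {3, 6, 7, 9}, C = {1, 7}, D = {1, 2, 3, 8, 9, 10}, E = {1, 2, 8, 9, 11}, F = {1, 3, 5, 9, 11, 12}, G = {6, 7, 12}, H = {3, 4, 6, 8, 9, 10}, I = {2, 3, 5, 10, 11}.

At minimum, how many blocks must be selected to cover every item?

3

Take {A, F, H}. Their union is {1, 2, 3, 4, 5, 6, 7, 8, 9, 10, 11, 12}, which is all 12 items.
No 2 of the 9 blocks cover everything (all 36 combinations miss at least one item), so 3 is optimal.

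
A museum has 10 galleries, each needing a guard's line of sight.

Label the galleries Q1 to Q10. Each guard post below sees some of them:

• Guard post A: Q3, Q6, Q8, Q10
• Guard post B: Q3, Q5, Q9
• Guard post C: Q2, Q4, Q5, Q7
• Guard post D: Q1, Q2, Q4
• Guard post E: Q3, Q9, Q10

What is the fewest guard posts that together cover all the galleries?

A and B and C and D together: A ∪ B ∪ C ∪ D = {Q1, Q2, Q3, Q4, Q5, Q6, Q7, Q8, Q9, Q10} — every gallery is covered.
No 3 of the 5 guard posts cover everything (all 10 combinations miss at least one gallery), so 4 is optimal.

4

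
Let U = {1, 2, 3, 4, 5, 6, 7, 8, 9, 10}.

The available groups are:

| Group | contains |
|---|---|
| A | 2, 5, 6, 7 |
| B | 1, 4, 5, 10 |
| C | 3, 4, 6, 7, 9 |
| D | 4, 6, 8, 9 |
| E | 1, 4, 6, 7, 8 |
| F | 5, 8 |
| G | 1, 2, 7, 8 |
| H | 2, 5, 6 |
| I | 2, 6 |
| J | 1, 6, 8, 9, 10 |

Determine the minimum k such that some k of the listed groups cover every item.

C, H, and J cover everything between them: the union {1, 2, 3, 4, 5, 6, 7, 8, 9, 10} is all of U.
Only C contains 3, so C is forced; the remaining 5 items need at least 2 more groups (each remaining group adds at most 3) — so at least 3 groups are needed, and 3 is optimal.

3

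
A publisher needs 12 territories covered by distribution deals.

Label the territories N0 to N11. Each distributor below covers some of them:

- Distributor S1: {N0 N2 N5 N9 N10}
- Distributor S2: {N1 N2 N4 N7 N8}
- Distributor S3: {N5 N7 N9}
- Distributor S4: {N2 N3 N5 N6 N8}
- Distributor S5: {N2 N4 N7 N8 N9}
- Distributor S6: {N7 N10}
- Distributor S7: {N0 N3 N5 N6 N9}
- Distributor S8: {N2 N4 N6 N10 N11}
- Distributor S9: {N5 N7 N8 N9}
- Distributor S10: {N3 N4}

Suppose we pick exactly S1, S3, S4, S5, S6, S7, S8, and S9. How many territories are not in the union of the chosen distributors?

1

Union of S1, S3, S4, S5, S6, S7, S8, S9 = {N0, N2, N3, N4, N5, N6, N7, N8, N9, N10, N11}.
Not covered: N1 — 1 territory.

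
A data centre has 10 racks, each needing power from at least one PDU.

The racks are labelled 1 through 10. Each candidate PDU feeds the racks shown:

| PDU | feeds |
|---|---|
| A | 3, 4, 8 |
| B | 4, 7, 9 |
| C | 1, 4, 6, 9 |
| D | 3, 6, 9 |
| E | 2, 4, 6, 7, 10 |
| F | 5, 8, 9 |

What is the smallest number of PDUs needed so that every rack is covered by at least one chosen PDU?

C and D and E and F together: C ∪ D ∪ E ∪ F = {1, 2, 3, 4, 5, 6, 7, 8, 9, 10} — every rack is covered.
No 3 of the 6 PDUs cover everything (all 20 combinations miss at least one rack), so 4 is optimal.

4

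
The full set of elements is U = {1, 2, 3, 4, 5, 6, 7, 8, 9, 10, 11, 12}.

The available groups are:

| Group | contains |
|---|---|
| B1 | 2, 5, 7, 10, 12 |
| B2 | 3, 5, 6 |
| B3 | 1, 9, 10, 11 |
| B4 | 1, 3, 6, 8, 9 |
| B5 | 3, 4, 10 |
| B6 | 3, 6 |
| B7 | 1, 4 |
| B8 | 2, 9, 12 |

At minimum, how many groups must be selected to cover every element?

B1 and B3 and B4 and B7 together: B1 ∪ B3 ∪ B4 ∪ B7 = {1, 2, 3, 4, 5, 6, 7, 8, 9, 10, 11, 12} — every element is covered.
No 3 of the 8 groups cover everything (all 56 combinations miss at least one element), so 4 is optimal.

4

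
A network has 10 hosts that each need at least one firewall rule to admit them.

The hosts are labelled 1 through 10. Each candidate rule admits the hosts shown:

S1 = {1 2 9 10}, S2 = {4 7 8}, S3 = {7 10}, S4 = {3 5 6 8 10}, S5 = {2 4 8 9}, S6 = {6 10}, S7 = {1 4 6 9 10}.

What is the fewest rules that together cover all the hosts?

Take {S1, S2, S4}. Their union is {1, 2, 3, 4, 5, 6, 7, 8, 9, 10}, which is all 10 hosts.
Only S4 contains 3, so S4 is forced; the remaining 5 hosts need at least 2 more rules (each remaining rule adds at most 3) — so at least 3 rules are needed, and 3 is optimal.

3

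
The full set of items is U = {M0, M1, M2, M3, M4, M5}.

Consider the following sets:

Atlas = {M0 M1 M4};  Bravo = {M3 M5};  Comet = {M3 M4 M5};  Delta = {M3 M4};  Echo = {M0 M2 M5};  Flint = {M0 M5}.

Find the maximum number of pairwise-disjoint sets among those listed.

2

Atlas, Bravo are pairwise disjoint (Atlas={M0,M1,M4}; Bravo={M3,M5}).
Every remaining set overlaps one of these, and no 3 of the listed sets are pairwise disjoint, so 2 is the maximum.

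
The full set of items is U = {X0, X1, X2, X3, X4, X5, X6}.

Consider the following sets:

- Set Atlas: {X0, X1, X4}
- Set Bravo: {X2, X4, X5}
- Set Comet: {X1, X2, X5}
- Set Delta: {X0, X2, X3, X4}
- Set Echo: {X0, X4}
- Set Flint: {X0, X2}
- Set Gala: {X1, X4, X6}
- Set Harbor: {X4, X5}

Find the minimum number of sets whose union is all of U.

3

Take {Comet, Delta, Gala}. Their union is {X0, X1, X2, X3, X4, X5, X6}, which is all 7 items.
Only Delta contains X3, so Delta is forced; the remaining 3 items need at least 2 more sets (each remaining set adds at most 2) — so at least 3 sets are needed, and 3 is optimal.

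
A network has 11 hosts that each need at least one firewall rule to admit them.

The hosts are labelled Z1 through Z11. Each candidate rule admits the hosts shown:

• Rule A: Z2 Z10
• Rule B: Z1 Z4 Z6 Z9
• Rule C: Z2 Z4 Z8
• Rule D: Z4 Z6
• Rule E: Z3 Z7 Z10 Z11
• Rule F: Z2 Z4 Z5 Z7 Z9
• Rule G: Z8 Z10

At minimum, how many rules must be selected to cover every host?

4

Take {B, E, F, G}. Their union is {Z1, Z2, Z3, Z4, Z5, Z6, Z7, Z8, Z9, Z10, Z11}, which is all 11 hosts.
No 3 of the 7 rules cover everything (all 35 combinations miss at least one host), so 4 is optimal.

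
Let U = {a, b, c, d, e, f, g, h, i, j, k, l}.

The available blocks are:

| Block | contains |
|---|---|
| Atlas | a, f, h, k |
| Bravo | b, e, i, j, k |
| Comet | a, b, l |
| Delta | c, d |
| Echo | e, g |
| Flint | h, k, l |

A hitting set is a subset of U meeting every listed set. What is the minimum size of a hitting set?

4

Take T = {b, c, g, h}. Each listed block contains at least one of these, so T is a hitting set of size 4.
No choice of 3 items meets every block, so 4 is the minimum.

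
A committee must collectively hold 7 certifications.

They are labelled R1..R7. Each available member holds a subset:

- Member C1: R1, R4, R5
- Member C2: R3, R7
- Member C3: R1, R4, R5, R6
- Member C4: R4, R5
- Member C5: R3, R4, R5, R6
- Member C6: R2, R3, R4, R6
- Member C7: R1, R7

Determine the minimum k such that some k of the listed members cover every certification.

3

Take {C2, C3, C6}. Their union is {R1, R2, R3, R4, R5, R6, R7}, which is all 7 certifications.
Only C6 contains R2, so C6 is forced; the remaining 3 certifications need at least 2 more members (each remaining member adds at most 2) — so at least 3 members are needed, and 3 is optimal.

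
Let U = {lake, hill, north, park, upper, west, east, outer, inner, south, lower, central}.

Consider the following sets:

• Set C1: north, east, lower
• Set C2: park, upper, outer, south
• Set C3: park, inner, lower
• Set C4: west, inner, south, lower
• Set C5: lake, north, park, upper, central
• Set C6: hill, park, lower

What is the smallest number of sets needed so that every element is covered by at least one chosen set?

5

Take {C1, C2, C4, C5, C6}. Their union is {lake, hill, north, park, upper, west, east, outer, inner, south, lower, central}, which is all 12 elements.
No 4 of the 6 sets cover everything (all 15 combinations miss at least one element), so 5 is optimal.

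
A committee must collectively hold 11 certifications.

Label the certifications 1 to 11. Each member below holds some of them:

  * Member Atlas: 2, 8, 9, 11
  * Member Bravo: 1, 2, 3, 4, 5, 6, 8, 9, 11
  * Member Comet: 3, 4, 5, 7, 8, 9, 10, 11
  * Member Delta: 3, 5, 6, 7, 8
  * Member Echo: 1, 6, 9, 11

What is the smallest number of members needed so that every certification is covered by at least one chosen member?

2

Bravo and Comet together: Bravo ∪ Comet = {1, 2, 3, 4, 5, 6, 7, 8, 9, 10, 11} — every certification is covered.
No single member has all 11 certifications (the largest, Bravo, has 9), so 2 is optimal.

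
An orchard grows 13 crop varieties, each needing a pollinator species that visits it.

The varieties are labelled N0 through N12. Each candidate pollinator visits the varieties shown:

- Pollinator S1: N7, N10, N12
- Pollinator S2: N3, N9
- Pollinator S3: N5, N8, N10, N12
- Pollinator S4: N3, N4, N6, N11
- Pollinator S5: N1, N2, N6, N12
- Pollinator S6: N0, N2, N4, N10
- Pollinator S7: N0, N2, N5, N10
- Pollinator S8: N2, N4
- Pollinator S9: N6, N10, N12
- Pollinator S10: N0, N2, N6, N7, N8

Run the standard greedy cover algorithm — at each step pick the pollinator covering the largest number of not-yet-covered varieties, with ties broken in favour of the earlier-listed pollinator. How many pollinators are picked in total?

Greedy: pick S10 (covers 5 new) → pick S3 (covers 3 new) → pick S4 (covers 3 new) → pick S2 (covers 1 new) → pick S5 (covers 1 new). Total picks: 5.

5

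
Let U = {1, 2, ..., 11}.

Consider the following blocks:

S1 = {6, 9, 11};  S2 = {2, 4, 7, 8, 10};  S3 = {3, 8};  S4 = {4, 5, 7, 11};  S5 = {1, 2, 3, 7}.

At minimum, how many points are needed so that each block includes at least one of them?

Take H = {7, 8, 9}. Each listed block contains at least one of these, so H is a hitting set of size 3.
No choice of 2 points meets every block, so 3 is the minimum.

3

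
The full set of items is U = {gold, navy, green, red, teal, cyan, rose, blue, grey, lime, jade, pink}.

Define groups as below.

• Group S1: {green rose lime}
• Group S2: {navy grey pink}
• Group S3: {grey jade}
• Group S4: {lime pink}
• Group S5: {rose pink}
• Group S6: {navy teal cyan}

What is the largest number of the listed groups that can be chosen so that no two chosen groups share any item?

3

S1, S3, S6 are pairwise disjoint (S1={green,rose,lime}; S3={grey,jade}; S6={navy,teal,cyan}).
Every remaining group overlaps one of these, and no 4 of the listed groups are pairwise disjoint, so 3 is the maximum.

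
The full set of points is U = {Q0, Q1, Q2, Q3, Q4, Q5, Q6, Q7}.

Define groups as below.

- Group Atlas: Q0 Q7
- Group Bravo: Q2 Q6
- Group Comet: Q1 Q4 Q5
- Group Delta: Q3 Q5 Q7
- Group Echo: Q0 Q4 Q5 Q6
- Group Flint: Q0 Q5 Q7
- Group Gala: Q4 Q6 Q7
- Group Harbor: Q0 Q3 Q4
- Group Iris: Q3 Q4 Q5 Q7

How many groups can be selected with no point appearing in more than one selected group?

Atlas, Bravo, Comet are pairwise disjoint (Atlas={Q0,Q7}; Bravo={Q2,Q6}; Comet={Q1,Q4,Q5}).
Every remaining group overlaps one of these, and no 4 of the listed groups are pairwise disjoint, so 3 is the maximum.

3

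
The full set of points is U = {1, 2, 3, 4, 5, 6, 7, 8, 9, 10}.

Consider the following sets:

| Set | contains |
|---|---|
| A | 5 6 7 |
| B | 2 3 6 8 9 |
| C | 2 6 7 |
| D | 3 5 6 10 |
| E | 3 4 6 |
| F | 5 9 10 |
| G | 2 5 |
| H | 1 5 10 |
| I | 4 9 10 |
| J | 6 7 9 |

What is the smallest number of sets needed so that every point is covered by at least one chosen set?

B and C and E and H together: B ∪ C ∪ E ∪ H = {1, 2, 3, 4, 5, 6, 7, 8, 9, 10} — every point is covered.
No 3 of the 10 sets cover everything (all 120 combinations miss at least one point), so 4 is optimal.

4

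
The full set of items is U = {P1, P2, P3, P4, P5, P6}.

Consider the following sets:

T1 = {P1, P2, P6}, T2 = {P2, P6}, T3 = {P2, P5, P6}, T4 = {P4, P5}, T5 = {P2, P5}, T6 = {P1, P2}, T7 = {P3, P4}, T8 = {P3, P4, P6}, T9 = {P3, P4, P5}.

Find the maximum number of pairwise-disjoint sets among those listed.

2

T2, T7 are pairwise disjoint (T2={P2,P6}; T7={P3,P4}).
Every remaining set overlaps one of these, and no 3 of the listed sets are pairwise disjoint, so 2 is the maximum.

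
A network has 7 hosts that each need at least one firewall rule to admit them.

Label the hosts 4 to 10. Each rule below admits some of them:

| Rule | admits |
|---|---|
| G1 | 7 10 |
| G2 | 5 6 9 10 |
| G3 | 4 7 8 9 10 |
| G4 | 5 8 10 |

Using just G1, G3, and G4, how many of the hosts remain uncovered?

Union of G1, G3, G4 = {4, 5, 7, 8, 9, 10}.
Not covered: 6 — 1 host.

1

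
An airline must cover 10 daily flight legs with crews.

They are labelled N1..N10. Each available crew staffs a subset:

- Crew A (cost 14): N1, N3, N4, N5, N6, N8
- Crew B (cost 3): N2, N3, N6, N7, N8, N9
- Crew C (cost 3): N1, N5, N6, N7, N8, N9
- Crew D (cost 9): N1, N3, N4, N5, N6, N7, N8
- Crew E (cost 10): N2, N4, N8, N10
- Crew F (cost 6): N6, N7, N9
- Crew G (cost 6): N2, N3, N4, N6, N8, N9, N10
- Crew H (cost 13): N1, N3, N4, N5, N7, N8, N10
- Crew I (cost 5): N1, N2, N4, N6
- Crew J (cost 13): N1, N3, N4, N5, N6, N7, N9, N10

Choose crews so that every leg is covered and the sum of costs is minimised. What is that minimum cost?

C, G together cover every leg (C ∪ G = {N1, N2, N3, N4, N5, N6, N7, N8, N9, N10}); total cost 3 + 6 = 9.
The greedy pick B, C, G costs 12; no covering selection beats 9.

9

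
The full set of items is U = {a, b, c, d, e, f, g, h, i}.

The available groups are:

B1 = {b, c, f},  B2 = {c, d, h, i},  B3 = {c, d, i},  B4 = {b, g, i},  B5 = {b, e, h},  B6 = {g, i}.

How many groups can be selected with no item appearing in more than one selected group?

2

B5, B6 are pairwise disjoint (B5={b,e,h}; B6={g,i}).
Every remaining group overlaps one of these, and no 3 of the listed groups are pairwise disjoint, so 2 is the maximum.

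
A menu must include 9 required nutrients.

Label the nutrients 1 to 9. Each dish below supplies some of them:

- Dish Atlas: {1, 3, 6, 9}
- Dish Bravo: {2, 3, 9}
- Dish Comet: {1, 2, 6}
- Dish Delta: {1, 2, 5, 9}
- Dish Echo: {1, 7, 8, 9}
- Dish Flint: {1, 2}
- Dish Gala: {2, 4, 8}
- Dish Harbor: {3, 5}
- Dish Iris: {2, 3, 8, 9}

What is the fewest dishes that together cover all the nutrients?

4

Comet and Echo and Gala and Harbor together: Comet ∪ Echo ∪ Gala ∪ Harbor = {1, 2, 3, 4, 5, 6, 7, 8, 9} — every nutrient is covered.
Only Echo contains 7, so Echo is forced; the remaining 5 nutrients need at least 3 more dishes (each remaining dish adds at most 2) — so at least 4 dishes are needed, and 4 is optimal.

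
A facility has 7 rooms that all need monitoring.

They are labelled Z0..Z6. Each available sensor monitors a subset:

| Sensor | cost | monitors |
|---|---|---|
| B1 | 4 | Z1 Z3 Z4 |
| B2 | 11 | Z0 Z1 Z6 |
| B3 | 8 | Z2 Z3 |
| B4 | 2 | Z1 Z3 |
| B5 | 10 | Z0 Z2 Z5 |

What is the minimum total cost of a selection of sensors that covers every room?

B1, B2, B5 together cover every room (B1 ∪ B2 ∪ B5 = {Z0, Z1, Z2, Z3, Z4, Z5, Z6}); total cost 4 + 11 + 10 = 25.
The greedy pick B4, B5, B1, B2 costs 27; no covering selection beats 25.

25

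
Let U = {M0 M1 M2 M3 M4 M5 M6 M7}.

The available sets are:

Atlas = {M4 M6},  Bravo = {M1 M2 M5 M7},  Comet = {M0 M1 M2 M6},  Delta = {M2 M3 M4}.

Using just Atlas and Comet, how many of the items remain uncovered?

3

Union of Atlas, Comet = {M0, M1, M2, M4, M6}.
Not covered: M3, M5, M7 — 3 items.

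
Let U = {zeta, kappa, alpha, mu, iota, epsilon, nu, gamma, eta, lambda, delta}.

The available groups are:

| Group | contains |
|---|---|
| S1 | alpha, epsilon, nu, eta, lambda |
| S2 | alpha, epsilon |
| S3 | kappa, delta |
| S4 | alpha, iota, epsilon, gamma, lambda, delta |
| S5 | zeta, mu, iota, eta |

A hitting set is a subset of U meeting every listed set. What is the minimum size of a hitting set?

3

H = {kappa, epsilon, eta} meets every group (each contains at least one member of H), and |H| = 3.
The groups S2, S3, S5 are pairwise disjoint, so any hitting set needs a separate element for each — at least 3. Hence 3 is optimal.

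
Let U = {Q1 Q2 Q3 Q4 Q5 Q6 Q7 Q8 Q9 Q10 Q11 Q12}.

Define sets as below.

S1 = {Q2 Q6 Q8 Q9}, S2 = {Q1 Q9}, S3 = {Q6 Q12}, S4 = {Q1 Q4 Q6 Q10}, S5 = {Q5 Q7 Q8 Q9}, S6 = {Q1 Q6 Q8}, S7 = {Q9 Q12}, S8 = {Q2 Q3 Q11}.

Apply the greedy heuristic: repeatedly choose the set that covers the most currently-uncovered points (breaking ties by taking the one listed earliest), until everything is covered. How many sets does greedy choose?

Greedy: pick S1 (covers 4 new) → pick S4 (covers 3 new) → pick S5 (covers 2 new) → pick S8 (covers 2 new) → pick S3 (covers 1 new). Total picks: 5.
(The true minimum cover uses only 4 sets, so greedy is not optimal here.)

5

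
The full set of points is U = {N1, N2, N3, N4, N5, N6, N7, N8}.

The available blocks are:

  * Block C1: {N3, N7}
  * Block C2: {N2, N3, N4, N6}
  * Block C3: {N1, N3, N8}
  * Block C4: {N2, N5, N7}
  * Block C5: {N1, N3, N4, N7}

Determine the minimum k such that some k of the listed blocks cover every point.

C2 and C3 and C4 together: C2 ∪ C3 ∪ C4 = {N1, N2, N3, N4, N5, N6, N7, N8} — every point is covered.
Only C4 contains N5, so C4 is forced; the remaining 5 points need at least 2 more blocks (each remaining block adds at most 3) — so at least 3 blocks are needed, and 3 is optimal.

3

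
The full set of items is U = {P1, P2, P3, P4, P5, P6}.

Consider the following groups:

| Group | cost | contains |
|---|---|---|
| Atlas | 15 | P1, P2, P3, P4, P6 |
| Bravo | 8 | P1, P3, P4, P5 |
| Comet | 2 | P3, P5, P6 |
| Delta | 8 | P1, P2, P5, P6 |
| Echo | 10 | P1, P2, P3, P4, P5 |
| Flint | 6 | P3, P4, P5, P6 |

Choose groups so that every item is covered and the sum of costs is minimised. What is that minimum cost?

Comet, Echo together cover every item (Comet ∪ Echo = {P1, P2, P3, P4, P5, P6}); total cost 2 + 10 = 12.
No covering selection has total cost below 12.

12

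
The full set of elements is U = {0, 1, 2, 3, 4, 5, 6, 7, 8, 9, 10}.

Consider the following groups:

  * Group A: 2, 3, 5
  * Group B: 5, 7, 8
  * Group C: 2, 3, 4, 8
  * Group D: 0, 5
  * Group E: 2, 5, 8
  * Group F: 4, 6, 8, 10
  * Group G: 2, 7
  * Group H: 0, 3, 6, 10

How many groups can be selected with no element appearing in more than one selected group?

3

D, F, G are pairwise disjoint (D={0,5}; F={4,6,8,10}; G={2,7}).
Every remaining group overlaps one of these, and no 4 of the listed groups are pairwise disjoint, so 3 is the maximum.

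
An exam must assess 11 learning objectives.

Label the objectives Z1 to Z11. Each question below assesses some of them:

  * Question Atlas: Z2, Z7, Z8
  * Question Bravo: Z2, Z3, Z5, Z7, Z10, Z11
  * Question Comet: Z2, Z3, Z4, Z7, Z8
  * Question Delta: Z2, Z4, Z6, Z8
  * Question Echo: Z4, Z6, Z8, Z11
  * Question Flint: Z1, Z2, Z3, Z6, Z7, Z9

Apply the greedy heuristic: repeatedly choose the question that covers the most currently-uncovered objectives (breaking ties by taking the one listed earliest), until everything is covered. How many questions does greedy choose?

3

Greedy: pick Bravo (covers 6 new) → pick Delta (covers 3 new) → pick Flint (covers 2 new). Total picks: 3.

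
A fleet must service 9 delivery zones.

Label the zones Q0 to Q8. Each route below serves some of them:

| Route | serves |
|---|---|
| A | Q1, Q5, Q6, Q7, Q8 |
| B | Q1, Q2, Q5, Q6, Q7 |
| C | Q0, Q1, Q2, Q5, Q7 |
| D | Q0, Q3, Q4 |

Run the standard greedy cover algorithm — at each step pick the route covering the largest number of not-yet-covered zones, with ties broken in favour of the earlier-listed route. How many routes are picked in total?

3

Greedy: pick A (covers 5 new) → pick D (covers 3 new) → pick B (covers 1 new). Total picks: 3.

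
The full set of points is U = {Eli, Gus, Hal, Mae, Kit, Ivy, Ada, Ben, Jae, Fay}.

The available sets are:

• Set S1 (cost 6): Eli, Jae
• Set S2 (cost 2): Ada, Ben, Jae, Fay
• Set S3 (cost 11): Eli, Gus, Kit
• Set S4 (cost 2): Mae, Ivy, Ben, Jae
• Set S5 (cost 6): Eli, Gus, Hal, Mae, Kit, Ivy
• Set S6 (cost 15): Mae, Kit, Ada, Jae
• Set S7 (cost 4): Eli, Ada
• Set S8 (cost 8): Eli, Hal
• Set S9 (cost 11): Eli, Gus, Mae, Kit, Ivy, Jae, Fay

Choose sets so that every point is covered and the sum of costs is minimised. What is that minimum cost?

S2, S5 together cover every point (S2 ∪ S5 = {Eli, Gus, Hal, Mae, Kit, Ivy, Ada, Ben, Jae, Fay}); total cost 2 + 6 = 8.
The greedy pick S2, S4, S5 costs 10; no covering selection beats 8.

8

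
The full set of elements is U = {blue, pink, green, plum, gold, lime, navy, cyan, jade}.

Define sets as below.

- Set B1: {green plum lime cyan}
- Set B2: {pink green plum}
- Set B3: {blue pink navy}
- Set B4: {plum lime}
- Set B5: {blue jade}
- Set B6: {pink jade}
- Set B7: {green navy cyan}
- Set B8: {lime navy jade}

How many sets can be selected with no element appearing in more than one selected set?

3

B4, B5, B7 are pairwise disjoint (B4={plum,lime}; B5={blue,jade}; B7={green,navy,cyan}).
Every remaining set overlaps one of these, and no 4 of the listed sets are pairwise disjoint, so 3 is the maximum.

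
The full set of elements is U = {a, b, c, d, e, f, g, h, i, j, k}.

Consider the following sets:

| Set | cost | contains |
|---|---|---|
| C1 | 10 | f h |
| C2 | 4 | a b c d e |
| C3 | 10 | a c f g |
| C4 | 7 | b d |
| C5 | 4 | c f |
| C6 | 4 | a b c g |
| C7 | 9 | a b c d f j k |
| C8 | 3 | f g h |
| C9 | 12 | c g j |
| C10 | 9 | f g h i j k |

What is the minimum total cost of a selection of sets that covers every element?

13

C2, C10 together cover every element (C2 ∪ C10 = {a, b, c, d, e, f, g, h, i, j, k}); total cost 4 + 9 = 13.
The greedy pick C2, C8, C10 costs 16; no covering selection beats 13.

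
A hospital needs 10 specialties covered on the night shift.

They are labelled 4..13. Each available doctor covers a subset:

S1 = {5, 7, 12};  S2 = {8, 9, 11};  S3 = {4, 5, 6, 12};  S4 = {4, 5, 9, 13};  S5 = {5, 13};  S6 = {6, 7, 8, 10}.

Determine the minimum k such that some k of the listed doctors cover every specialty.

S2 and S3 and S4 and S6 together: S2 ∪ S3 ∪ S4 ∪ S6 = {4, 5, 6, 7, 8, 9, 10, 11, 12, 13} — every specialty is covered.
No 3 of the 6 doctors cover everything (all 20 combinations miss at least one specialty), so 4 is optimal.

4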